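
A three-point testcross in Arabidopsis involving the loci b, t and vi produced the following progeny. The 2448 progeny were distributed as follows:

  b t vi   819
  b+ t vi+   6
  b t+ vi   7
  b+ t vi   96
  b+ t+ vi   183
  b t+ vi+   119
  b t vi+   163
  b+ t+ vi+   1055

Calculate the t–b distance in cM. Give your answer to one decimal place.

The two most frequent reciprocal classes, b+ t+ vi+ and b t vi, are the parental types, so the F1 was b+ t+ vi+ / b t vi.
The two rarest classes, b+ t vi+ and b t+ vi, are the double crossovers. Comparing them with the parentals, only the t allele has switched, so t is the middle locus and the order is vi – t – b.
Crossovers in the t–b interval produce the single-crossover classes b t+ vi+ and b+ t vi (119 + 96 = 215) plus the double crossovers (13).
RF(t–b) = (215 + 13) / 2448 = 228/2448 = 0.0931 → 9.3 cM.

9.3 cM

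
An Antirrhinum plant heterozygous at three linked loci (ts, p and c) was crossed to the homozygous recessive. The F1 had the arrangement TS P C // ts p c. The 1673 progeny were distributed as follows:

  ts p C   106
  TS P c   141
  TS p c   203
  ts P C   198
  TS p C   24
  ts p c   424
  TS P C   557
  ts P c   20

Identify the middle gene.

p

The two rarest classes, TS p C and ts P c, are the double crossovers. Comparing them with the parentals, only the p allele has switched, so p is the middle locus and the order is c – p – ts.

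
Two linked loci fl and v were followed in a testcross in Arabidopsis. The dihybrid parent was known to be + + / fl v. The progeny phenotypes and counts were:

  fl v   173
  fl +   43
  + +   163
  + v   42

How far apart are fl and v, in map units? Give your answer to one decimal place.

20.2 map units

The recombinant classes are + v and fl +: 42 + 43 = 85.
Recombination frequency = 85/421 = 0.2019 ≈ 20.2%, i.e. 20.2 map units.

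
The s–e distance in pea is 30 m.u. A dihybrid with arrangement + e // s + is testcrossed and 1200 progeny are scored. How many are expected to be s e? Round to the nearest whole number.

180

A map distance of 30 m.u. corresponds to a recombination frequency of 0.300.
The F1 is + e / s +, so s e is a recombinant gamete class with expected frequency r/2 = 0.300/2 = 0.1500.
Expected number = 0.1500 × 1200 = 180.00 ≈ 180.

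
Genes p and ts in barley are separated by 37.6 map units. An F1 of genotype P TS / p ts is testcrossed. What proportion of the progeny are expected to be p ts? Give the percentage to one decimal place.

31.2%

A map distance of 37.6 map units corresponds to a recombination frequency of 0.376.
The F1 is P TS / p ts, so p ts is a parental gamete class with expected frequency (1 − r)/2 = 0.624/2 = 0.3120.
That is 0.3120 = 31.2% of the progeny.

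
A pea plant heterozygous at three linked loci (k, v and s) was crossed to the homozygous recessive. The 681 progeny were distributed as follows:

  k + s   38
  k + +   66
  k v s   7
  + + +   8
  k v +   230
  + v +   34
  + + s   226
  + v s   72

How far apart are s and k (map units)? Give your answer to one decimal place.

12.8 map units

The two most frequent reciprocal classes, k v + and + + s, are the parental types, so the F1 was k v + / + + s.
The two rarest classes, k v s and + + +, are the double crossovers. Comparing them with the parentals, only the s allele has switched, so s is the middle locus and the order is v – s – k.
Crossovers in the s–k interval produce the single-crossover classes + v + and k + s (34 + 38 = 72) plus the double crossovers (15).
RF(s–k) = (72 + 15) / 681 = 87/681 = 0.1278 → 12.8 map units.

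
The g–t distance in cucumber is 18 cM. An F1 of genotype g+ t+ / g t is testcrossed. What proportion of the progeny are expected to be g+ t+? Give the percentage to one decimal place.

A map distance of 18 cM corresponds to a recombination frequency of 0.180.
The F1 is g+ t+ / g t, so g+ t+ is a parental gamete class with expected frequency (1 − r)/2 = 0.820/2 = 0.4100.
That is 0.4100 = 41.0% of the progeny.

41.0%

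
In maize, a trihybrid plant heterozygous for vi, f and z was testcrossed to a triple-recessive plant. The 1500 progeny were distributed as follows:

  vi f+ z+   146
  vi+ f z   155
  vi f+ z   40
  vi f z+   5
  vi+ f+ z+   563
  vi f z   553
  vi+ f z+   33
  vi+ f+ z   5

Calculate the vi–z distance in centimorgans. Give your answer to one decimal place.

20.7 centimorgans

The two most frequent reciprocal classes, vi+ f+ z+ and vi f z, are the parental types, so the F1 was vi+ f+ z+ / vi f z.
The two rarest classes, vi+ f+ z and vi f z+, are the double crossovers. Comparing them with the parentals, only the z allele has switched, so z is the middle locus and the order is f – z – vi.
Crossovers in the z–vi interval produce the single-crossover classes vi f+ z+ and vi+ f z (146 + 155 = 301) plus the double crossovers (10).
RF(z–vi) = (301 + 10) / 1500 = 311/1500 = 0.2073 → 20.7 centimorgans.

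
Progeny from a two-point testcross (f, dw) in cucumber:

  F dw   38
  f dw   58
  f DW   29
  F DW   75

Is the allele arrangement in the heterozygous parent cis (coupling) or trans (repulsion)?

The two most frequent classes are F DW (75) and f dw (58); these are the parental (non-recombinant) types.
So the F1 carried F DW on one chromosome and f dw on the other — the recessive alleles are on the same chromosome (cis / coupling).

cis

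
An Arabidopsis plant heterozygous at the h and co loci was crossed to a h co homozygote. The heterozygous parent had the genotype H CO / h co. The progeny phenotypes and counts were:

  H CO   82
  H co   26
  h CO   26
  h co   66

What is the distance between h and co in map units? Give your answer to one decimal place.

26.0 map units

The recombinant classes are H co and h CO: 26 + 26 = 52.
Recombination frequency = 52/200 = 0.2600 ≈ 26.0%, i.e. 26.0 map units.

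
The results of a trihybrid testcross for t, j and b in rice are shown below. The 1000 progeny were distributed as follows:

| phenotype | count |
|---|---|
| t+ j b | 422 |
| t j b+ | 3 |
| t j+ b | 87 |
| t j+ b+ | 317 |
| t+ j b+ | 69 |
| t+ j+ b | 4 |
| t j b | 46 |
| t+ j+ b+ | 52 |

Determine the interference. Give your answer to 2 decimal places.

The two most frequent reciprocal classes, t+ j b and t j+ b+, are the parental types, so the F1 was t+ j b / t j+ b+.
The two rarest classes, t+ j+ b and t j b+, are the double crossovers. Comparing them with the parentals, only the j allele has switched, so j is the middle locus and the order is b – j – t.
b–j: (156 + 7)/1000 = 0.1630; j–t: (98 + 7)/1000 = 0.1050.
Expected DCO frequency = 0.1630 × 0.1050 ≈ 0.01711; observed = 7/1000 ≈ 0.00700.
Coefficient of coincidence = 0.00700/0.01711 ≈ 0.41; interference = 1 − 0.41 = 0.59.

0.59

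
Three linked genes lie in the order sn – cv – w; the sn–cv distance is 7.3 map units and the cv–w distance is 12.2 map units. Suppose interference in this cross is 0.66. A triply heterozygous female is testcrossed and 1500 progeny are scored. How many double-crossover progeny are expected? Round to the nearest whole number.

5

Map distances give recombination frequencies of 0.073 and 0.122 for the two intervals.
With interference 0.66 (so coincidence = 0.34), expected double-crossover frequency = 0.073 × 0.122 × 0.34 = 0.00303.
Expected number = 0.00303 × 1500 = 4.54 ≈ 5.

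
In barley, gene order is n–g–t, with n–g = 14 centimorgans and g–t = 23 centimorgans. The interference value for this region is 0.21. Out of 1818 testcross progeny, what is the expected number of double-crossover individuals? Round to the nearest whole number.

46

Map distances give recombination frequencies of 0.140 and 0.230 for the two intervals.
With interference 0.21 (so coincidence = 0.79), expected double-crossover frequency = 0.140 × 0.230 × 0.79 = 0.02544.
Expected number = 0.02544 × 1818 = 46.25 ≈ 46.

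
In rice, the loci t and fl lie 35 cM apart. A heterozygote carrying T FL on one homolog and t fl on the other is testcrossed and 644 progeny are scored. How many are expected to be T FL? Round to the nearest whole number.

209

A map distance of 35 cM corresponds to a recombination frequency of 0.350.
The F1 is T FL / t fl, so T FL is a parental gamete class with expected frequency (1 − r)/2 = 0.650/2 = 0.3250.
Expected number = 0.3250 × 644 = 209.30 ≈ 209.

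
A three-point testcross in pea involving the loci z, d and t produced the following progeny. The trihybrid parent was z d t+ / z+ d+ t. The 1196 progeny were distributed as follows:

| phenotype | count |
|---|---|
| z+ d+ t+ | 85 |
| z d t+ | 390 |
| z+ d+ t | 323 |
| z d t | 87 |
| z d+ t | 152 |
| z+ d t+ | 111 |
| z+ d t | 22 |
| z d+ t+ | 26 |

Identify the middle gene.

The two rarest classes, z d+ t+ and z+ d t, are the double crossovers. Comparing them with the parentals, only the d allele has switched, so d is the middle locus and the order is t – d – z.

d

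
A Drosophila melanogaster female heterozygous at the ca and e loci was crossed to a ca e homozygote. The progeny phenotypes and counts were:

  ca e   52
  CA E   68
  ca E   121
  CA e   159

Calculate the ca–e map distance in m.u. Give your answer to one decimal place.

The two most frequent classes, CA e (159) and ca E (121), are the parental types, so the F1 was CA e / ca E.
The recombinant classes are CA E and ca e: 68 + 52 = 120.
Recombination frequency = 120/400 = 0.3000 ≈ 30.0%, i.e. 30.0 m.u.

30.0 m.u.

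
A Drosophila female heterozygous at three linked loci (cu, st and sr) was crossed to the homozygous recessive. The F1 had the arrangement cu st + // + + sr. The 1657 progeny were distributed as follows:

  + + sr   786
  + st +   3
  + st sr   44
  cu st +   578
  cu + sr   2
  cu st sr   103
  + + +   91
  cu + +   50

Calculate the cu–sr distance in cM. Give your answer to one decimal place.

The two rarest classes, + st + and cu + sr, are the double crossovers. Comparing them with the parentals, only the cu allele has switched, so cu is the middle locus and the order is st – cu – sr.
Crossovers in the cu–sr interval produce the single-crossover classes cu st sr and + + + (103 + 91 = 194) plus the double crossovers (5).
RF(cu–sr) = (194 + 5) / 1657 = 199/1657 = 0.1201 → 12.0 cM.

12.0 cM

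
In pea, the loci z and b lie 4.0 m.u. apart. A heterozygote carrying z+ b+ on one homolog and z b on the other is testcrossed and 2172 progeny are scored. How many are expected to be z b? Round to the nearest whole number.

1043

A map distance of 4.0 m.u. corresponds to a recombination frequency of 0.040.
The F1 is z+ b+ / z b, so z b is a parental gamete class with expected frequency (1 − r)/2 = 0.960/2 = 0.4800.
Expected number = 0.4800 × 2172 = 1042.56 ≈ 1043.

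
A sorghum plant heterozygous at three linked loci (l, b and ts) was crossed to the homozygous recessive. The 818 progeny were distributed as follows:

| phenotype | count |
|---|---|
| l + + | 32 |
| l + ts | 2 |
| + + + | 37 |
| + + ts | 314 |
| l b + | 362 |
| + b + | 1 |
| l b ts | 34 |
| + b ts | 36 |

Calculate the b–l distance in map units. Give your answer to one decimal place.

8.7 map units

The two most frequent reciprocal classes, + + ts and l b +, are the parental types, so the F1 was + + ts / l b +.
The two rarest classes, l + ts and + b +, are the double crossovers. Comparing them with the parentals, only the l allele has switched, so l is the middle locus and the order is b – l – ts.
Crossovers in the b–l interval produce the single-crossover classes + b ts and l + + (36 + 32 = 68) plus the double crossovers (3).
RF(b–l) = (68 + 3) / 818 = 71/818 = 0.0868 → 8.7 map units.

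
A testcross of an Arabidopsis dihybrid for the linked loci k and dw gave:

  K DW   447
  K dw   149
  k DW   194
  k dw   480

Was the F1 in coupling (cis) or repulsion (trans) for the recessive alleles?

The two most frequent classes are K DW (447) and k dw (480); these are the parental (non-recombinant) types.
So the F1 carried K DW on one chromosome and k dw on the other — the recessive alleles are on the same chromosome (cis / coupling).

cis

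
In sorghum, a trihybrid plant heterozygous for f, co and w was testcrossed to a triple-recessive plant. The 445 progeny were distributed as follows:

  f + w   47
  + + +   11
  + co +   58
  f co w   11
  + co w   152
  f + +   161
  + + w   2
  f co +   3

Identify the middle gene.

The two most frequent reciprocal classes, f + + and + co w, are the parental types, so the F1 was f + + / + co w.
The two rarest classes, f co + and + + w, are the double crossovers. Comparing them with the parentals, only the co allele has switched, so co is the middle locus and the order is f – co – w.

co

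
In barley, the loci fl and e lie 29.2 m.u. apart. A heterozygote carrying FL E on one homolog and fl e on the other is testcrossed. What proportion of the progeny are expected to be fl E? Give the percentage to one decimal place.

A map distance of 29.2 m.u. corresponds to a recombination frequency of 0.292.
The F1 is FL E / fl e, so fl E is a recombinant gamete class with expected frequency r/2 = 0.292/2 = 0.1460.
That is 0.1460 = 14.6% of the progeny.

14.6%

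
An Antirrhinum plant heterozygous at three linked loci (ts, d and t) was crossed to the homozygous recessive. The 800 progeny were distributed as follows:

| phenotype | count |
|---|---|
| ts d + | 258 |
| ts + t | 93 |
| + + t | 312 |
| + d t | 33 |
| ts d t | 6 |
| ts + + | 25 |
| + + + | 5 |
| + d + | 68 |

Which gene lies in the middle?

t

The two most frequent reciprocal classes, ts d + and + + t, are the parental types, so the F1 was ts d + / + + t.
The two rarest classes, ts d t and + + +, are the double crossovers. Comparing them with the parentals, only the t allele has switched, so t is the middle locus and the order is d – t – ts.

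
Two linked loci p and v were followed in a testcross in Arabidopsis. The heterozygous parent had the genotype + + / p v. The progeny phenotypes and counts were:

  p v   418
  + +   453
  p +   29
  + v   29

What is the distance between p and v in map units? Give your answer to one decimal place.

6.2 map units

The recombinant classes are + v and p +: 29 + 29 = 58.
Recombination frequency = 58/929 = 0.0624 ≈ 6.2%, i.e. 6.2 map units.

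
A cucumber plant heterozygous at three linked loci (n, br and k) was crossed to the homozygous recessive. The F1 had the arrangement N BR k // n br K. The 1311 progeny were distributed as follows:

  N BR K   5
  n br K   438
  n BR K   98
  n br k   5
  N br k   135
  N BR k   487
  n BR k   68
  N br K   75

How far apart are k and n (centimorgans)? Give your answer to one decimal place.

11.7 centimorgans

The two rarest classes, N BR K and n br k, are the double crossovers. Comparing them with the parentals, only the k allele has switched, so k is the middle locus and the order is br – k – n.
Crossovers in the k–n interval produce the single-crossover classes n BR k and N br K (68 + 75 = 143) plus the double crossovers (10).
RF(k–n) = (143 + 10) / 1311 = 153/1311 = 0.1167 → 11.7 centimorgans.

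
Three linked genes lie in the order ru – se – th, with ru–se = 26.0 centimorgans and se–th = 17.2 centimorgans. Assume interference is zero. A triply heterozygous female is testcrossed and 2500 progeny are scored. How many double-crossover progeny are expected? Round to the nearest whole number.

Map distances give recombination frequencies of 0.260 and 0.172 for the two intervals.
With no interference, expected double-crossover frequency = 0.260 × 0.172 = 0.04472.
Expected number = 0.04472 × 2500 = 111.80 ≈ 112.

112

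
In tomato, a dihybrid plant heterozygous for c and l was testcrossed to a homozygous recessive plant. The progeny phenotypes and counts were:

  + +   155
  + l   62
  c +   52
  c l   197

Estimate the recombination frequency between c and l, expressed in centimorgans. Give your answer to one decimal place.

24.5 centimorgans

The two most frequent classes, + + (155) and c l (197), are the parental types, so the F1 was + + / c l.
The recombinant classes are + l and c +: 62 + 52 = 114.
Recombination frequency = 114/466 = 0.2446 ≈ 24.5%, i.e. 24.5 centimorgans.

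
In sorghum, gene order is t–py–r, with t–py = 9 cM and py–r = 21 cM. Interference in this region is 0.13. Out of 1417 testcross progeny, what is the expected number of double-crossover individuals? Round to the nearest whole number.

23

Map distances give recombination frequencies of 0.090 and 0.210 for the two intervals.
With interference 0.13 (so coincidence = 0.87), expected double-crossover frequency = 0.090 × 0.210 × 0.87 = 0.01644.
Expected number = 0.01644 × 1417 = 23.30 ≈ 23.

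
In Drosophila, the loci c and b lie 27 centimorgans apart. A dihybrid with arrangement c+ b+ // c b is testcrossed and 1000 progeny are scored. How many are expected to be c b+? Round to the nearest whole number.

A map distance of 27 centimorgans corresponds to a recombination frequency of 0.270.
The F1 is c+ b+ / c b, so c b+ is a recombinant gamete class with expected frequency r/2 = 0.270/2 = 0.1350.
Expected number = 0.1350 × 1000 = 135.00 ≈ 135.

135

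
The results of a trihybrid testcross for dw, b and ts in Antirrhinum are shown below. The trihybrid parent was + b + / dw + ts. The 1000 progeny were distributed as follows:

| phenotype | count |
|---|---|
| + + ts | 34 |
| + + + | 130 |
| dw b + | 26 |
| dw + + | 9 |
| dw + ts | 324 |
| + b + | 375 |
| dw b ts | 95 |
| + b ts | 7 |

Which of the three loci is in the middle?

The two rarest classes, + b ts and dw + +, are the double crossovers. Comparing them with the parentals, only the ts allele has switched, so ts is the middle locus and the order is b – ts – dw.

ts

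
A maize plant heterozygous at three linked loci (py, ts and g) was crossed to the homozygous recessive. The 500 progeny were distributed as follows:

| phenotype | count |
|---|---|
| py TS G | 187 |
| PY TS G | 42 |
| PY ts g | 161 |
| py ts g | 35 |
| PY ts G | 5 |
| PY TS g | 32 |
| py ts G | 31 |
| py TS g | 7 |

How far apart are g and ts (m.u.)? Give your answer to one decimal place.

15.0 m.u.

The two most frequent reciprocal classes, PY ts g and py TS G, are the parental types, so the F1 was PY ts g / py TS G.
The two rarest classes, PY ts G and py TS g, are the double crossovers. Comparing them with the parentals, only the g allele has switched, so g is the middle locus and the order is py – g – ts.
Crossovers in the g–ts interval produce the single-crossover classes PY TS g and py ts G (32 + 31 = 63) plus the double crossovers (12).
RF(g–ts) = (63 + 12) / 500 = 75/500 = 0.1500 → 15.0 m.u.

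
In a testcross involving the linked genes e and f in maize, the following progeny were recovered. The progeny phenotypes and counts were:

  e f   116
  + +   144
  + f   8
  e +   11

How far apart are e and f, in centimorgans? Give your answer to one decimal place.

The two most frequent classes, + + (144) and e f (116), are the parental types, so the F1 was + + / e f.
The recombinant classes are + f and e +: 8 + 11 = 19.
Recombination frequency = 19/279 = 0.0681 ≈ 6.8%, i.e. 6.8 centimorgans.

6.8 centimorgans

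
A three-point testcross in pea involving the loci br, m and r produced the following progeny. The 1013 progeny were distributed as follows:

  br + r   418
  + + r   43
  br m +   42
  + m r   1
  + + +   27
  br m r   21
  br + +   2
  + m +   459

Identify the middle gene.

r

The two most frequent reciprocal classes, br + r and + m +, are the parental types, so the F1 was br + r / + m +.
The two rarest classes, br + + and + m r, are the double crossovers. Comparing them with the parentals, only the r allele has switched, so r is the middle locus and the order is m – r – br.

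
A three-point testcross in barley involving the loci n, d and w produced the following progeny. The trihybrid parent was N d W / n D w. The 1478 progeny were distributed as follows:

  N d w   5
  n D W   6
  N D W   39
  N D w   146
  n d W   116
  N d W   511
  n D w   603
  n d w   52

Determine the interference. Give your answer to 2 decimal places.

The two rarest classes, N d w and n D W, are the double crossovers. Comparing them with the parentals, only the w allele has switched, so w is the middle locus and the order is n – w – d.
n–w: (262 + 11)/1478 = 0.1847; w–d: (91 + 11)/1478 = 0.0690.
Expected DCO frequency = 0.1847 × 0.0690 ≈ 0.01274; observed = 11/1478 ≈ 0.00744.
Coefficient of coincidence = 0.00744/0.01274 ≈ 0.58; interference = 1 − 0.58 = 0.42.

0.42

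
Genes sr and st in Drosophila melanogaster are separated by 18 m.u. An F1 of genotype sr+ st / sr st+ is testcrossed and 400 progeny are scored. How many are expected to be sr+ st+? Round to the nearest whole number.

36

A map distance of 18 m.u. corresponds to a recombination frequency of 0.180.
The F1 is sr+ st / sr st+, so sr+ st+ is a recombinant gamete class with expected frequency r/2 = 0.180/2 = 0.0900.
Expected number = 0.0900 × 400 = 36.00 ≈ 36.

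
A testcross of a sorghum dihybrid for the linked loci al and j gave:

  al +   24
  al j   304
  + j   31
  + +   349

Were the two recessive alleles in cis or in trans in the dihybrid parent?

cis

The two most frequent classes are + + (349) and al j (304); these are the parental (non-recombinant) types.
So the F1 carried + + on one chromosome and al j on the other — the recessive alleles are on the same chromosome (cis / coupling).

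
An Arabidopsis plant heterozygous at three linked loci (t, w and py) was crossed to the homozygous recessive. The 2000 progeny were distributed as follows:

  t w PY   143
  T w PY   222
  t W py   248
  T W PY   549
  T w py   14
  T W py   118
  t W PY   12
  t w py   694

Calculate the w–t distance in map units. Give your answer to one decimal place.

The two most frequent reciprocal classes, t w py and T W PY, are the parental types, so the F1 was t w py / T W PY.
The two rarest classes, T w py and t W PY, are the double crossovers. Comparing them with the parentals, only the t allele has switched, so t is the middle locus and the order is w – t – py.
Crossovers in the w–t interval produce the single-crossover classes t W py and T w PY (248 + 222 = 470) plus the double crossovers (26).
RF(w–t) = (470 + 26) / 2000 = 496/2000 = 0.2480 → 24.8 map units.

24.8 map units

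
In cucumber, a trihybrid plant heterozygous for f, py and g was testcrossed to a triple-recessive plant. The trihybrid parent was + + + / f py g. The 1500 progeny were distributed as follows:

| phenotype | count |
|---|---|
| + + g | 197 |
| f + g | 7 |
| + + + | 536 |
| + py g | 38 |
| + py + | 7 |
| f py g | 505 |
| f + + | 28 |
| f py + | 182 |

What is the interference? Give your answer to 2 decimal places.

The two rarest classes, + py + and f + g, are the double crossovers. Comparing them with the parentals, only the py allele has switched, so py is the middle locus and the order is f – py – g.
f–py: (66 + 14)/1500 = 0.0533; py–g: (379 + 14)/1500 = 0.2620.
Expected DCO frequency = 0.0533 × 0.2620 ≈ 0.01396; observed = 14/1500 ≈ 0.00933.
Coefficient of coincidence = 0.00933/0.01396 ≈ 0.67; interference = 1 − 0.67 = 0.33.

0.33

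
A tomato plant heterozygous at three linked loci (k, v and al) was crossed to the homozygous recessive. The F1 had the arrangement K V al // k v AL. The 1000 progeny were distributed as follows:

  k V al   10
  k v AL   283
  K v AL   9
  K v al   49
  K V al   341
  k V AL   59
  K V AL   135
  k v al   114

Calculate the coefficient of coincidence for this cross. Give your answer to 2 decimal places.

The two rarest classes, k V al and K v AL, are the double crossovers. Comparing them with the parentals, only the k allele has switched, so k is the middle locus and the order is al – k – v.
al–k: (249 + 19)/1000 = 0.2680; k–v: (108 + 19)/1000 = 0.1270.
Expected DCO frequency = 0.2680 × 0.1270 ≈ 0.03404; observed = 19/1000 ≈ 0.01900.
Coefficient of coincidence = 0.01900/0.03404 ≈ 0.56.

0.56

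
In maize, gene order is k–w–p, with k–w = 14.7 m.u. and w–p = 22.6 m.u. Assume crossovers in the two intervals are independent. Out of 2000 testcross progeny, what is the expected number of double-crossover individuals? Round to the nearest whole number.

66

Map distances give recombination frequencies of 0.147 and 0.226 for the two intervals.
With no interference, expected double-crossover frequency = 0.147 × 0.226 = 0.03322.
Expected number = 0.03322 × 2000 = 66.44 ≈ 66.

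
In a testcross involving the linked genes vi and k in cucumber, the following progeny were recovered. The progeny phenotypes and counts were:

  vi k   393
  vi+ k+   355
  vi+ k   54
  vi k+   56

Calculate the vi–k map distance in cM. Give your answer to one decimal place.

12.8 cM

The two most frequent classes, vi+ k+ (355) and vi k (393), are the parental types, so the F1 was vi+ k+ / vi k.
The recombinant classes are vi+ k and vi k+: 54 + 56 = 110.
Recombination frequency = 110/858 = 0.1282 ≈ 12.8%, i.e. 12.8 cM.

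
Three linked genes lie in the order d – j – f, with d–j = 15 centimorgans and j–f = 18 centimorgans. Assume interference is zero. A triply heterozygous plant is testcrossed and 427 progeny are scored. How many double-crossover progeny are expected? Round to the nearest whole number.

12

Map distances give recombination frequencies of 0.150 and 0.180 for the two intervals.
With no interference, expected double-crossover frequency = 0.150 × 0.180 = 0.02700.
Expected number = 0.02700 × 427 = 11.53 ≈ 12.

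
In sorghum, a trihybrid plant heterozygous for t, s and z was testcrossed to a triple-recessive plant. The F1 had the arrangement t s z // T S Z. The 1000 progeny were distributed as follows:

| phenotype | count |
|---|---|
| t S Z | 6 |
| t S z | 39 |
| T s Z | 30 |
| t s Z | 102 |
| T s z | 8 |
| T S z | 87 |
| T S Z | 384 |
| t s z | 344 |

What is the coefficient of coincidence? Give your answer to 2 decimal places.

0.83

The two rarest classes, T s z and t S Z, are the double crossovers. Comparing them with the parentals, only the t allele has switched, so t is the middle locus and the order is z – t – s.
z–t: (189 + 14)/1000 = 0.2030; t–s: (69 + 14)/1000 = 0.0830.
Expected DCO frequency = 0.2030 × 0.0830 ≈ 0.01685; observed = 14/1000 ≈ 0.01400.
Coefficient of coincidence = 0.01400/0.01685 ≈ 0.83.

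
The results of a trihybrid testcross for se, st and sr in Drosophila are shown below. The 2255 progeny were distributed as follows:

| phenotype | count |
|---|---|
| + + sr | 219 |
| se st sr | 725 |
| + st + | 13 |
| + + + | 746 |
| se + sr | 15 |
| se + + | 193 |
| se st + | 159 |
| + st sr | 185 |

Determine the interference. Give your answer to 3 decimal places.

0.617

The two most frequent reciprocal classes, se st sr and + + +, are the parental types, so the F1 was se st sr / + + +.
The two rarest classes, se + sr and + st +, are the double crossovers. Comparing them with the parentals, only the st allele has switched, so st is the middle locus and the order is sr – st – se.
sr–st: (378 + 28)/2255 = 0.1800; st–se: (378 + 28)/2255 = 0.1800.
Expected DCO frequency = 0.1800 × 0.1800 ≈ 0.03240; observed = 28/2255 ≈ 0.01242.
Coefficient of coincidence = 0.01242/0.03240 ≈ 0.383; interference = 1 − 0.383 = 0.617.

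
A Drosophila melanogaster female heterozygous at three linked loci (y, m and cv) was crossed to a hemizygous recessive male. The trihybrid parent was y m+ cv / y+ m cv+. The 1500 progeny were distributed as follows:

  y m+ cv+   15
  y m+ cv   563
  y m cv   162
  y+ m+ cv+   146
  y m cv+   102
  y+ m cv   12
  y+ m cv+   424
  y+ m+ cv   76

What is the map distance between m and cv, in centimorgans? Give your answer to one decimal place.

22.3 centimorgans

The two rarest classes, y m+ cv+ and y+ m cv, are the double crossovers. Comparing them with the parentals, only the cv allele has switched, so cv is the middle locus and the order is y – cv – m.
Crossovers in the cv–m interval produce the single-crossover classes y m cv and y+ m+ cv+ (162 + 146 = 308) plus the double crossovers (27).
RF(cv–m) = (308 + 27) / 1500 = 335/1500 = 0.2233 → 22.3 centimorgans.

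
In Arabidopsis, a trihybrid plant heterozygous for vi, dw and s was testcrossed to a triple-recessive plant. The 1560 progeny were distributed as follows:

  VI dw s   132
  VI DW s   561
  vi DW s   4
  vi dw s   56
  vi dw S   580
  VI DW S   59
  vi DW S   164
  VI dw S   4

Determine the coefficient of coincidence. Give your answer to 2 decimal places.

The two most frequent reciprocal classes, VI DW s and vi dw S, are the parental types, so the F1 was VI DW s / vi dw S.
The two rarest classes, vi DW s and VI dw S, are the double crossovers. Comparing them with the parentals, only the vi allele has switched, so vi is the middle locus and the order is s – vi – dw.
s–vi: (115 + 8)/1560 = 0.0788; vi–dw: (296 + 8)/1560 = 0.1949.
Expected DCO frequency = 0.0788 × 0.1949 ≈ 0.01536; observed = 8/1560 ≈ 0.00513.
Coefficient of coincidence = 0.00513/0.01536 ≈ 0.33.

0.33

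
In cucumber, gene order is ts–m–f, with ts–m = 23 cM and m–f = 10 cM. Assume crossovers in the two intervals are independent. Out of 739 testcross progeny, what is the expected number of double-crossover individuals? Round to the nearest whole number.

Map distances give recombination frequencies of 0.230 and 0.100 for the two intervals.
With no interference, expected double-crossover frequency = 0.230 × 0.100 = 0.02300.
Expected number = 0.02300 × 739 = 17.00 ≈ 17.

17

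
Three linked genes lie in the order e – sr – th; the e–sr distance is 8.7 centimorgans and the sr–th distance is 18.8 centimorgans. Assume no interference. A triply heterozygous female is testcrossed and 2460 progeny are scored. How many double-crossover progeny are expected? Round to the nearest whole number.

Map distances give recombination frequencies of 0.087 and 0.188 for the two intervals.
With no interference, expected double-crossover frequency = 0.087 × 0.188 = 0.01636.
Expected number = 0.01636 × 2460 = 40.24 ≈ 40.

40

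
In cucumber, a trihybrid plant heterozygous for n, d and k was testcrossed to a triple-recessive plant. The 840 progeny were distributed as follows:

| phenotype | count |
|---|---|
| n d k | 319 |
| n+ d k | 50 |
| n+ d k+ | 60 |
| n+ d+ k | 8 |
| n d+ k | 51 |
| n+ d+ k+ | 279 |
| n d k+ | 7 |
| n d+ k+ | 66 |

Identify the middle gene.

k

The two most frequent reciprocal classes, n+ d+ k+ and n d k, are the parental types, so the F1 was n+ d+ k+ / n d k.
The two rarest classes, n+ d+ k and n d k+, are the double crossovers. Comparing them with the parentals, only the k allele has switched, so k is the middle locus and the order is n – k – d.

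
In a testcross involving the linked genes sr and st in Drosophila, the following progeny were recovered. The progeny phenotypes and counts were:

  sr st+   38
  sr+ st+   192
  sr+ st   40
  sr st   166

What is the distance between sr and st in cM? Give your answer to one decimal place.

17.9 cM

The two most frequent classes, sr+ st+ (192) and sr st (166), are the parental types, so the F1 was sr+ st+ / sr st.
The recombinant classes are sr+ st and sr st+: 40 + 38 = 78.
Recombination frequency = 78/436 = 0.1789 ≈ 17.9%, i.e. 17.9 cM.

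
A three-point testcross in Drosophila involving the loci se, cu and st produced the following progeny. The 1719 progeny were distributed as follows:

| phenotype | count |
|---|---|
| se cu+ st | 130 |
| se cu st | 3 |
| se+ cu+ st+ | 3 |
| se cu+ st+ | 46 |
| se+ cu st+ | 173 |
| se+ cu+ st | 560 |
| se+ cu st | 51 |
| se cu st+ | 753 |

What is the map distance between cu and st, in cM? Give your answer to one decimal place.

6.0 cM

The two most frequent reciprocal classes, se cu st+ and se+ cu+ st, are the parental types, so the F1 was se cu st+ / se+ cu+ st.
The two rarest classes, se cu st and se+ cu+ st+, are the double crossovers. Comparing them with the parentals, only the st allele has switched, so st is the middle locus and the order is se – st – cu.
Crossovers in the st–cu interval produce the single-crossover classes se cu+ st+ and se+ cu st (46 + 51 = 97) plus the double crossovers (6).
RF(st–cu) = (97 + 6) / 1719 = 103/1719 = 0.0599 → 6.0 cM.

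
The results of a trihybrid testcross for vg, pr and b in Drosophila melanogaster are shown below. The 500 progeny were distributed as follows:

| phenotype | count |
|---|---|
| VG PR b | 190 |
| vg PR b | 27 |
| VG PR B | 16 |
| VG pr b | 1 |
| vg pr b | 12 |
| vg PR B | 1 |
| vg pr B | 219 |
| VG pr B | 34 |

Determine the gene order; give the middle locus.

pr

The two most frequent reciprocal classes, vg pr B and VG PR b, are the parental types, so the F1 was vg pr B / VG PR b.
The two rarest classes, vg PR B and VG pr b, are the double crossovers. Comparing them with the parentals, only the pr allele has switched, so pr is the middle locus and the order is b – pr – vg.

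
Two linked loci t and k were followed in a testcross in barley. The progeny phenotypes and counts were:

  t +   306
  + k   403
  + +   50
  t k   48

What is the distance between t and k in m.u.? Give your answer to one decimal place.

12.1 m.u.

The two most frequent classes, + k (403) and t + (306), are the parental types, so the F1 was + k / t +.
The recombinant classes are + + and t k: 50 + 48 = 98.
Recombination frequency = 98/807 = 0.1214 ≈ 12.1%, i.e. 12.1 m.u.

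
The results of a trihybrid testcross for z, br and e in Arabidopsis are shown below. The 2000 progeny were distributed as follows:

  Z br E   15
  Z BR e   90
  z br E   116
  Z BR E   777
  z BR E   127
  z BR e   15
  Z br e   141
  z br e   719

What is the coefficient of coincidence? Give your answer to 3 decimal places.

The two most frequent reciprocal classes, z br e and Z BR E, are the parental types, so the F1 was z br e / Z BR E.
The two rarest classes, z BR e and Z br E, are the double crossovers. Comparing them with the parentals, only the br allele has switched, so br is the middle locus and the order is e – br – z.
e–br: (206 + 30)/2000 = 0.1180; br–z: (268 + 30)/2000 = 0.1490.
Expected DCO frequency = 0.1180 × 0.1490 ≈ 0.01758; observed = 30/2000 ≈ 0.01500.
Coefficient of coincidence = 0.01500/0.01758 ≈ 0.853.

0.853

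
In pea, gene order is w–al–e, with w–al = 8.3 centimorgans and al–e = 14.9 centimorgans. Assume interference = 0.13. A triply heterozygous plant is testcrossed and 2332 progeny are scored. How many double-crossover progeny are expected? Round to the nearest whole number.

Map distances give recombination frequencies of 0.083 and 0.149 for the two intervals.
With interference 0.13 (so coincidence = 0.87), expected double-crossover frequency = 0.083 × 0.149 × 0.87 = 0.01076.
Expected number = 0.01076 × 2332 = 25.09 ≈ 25.

25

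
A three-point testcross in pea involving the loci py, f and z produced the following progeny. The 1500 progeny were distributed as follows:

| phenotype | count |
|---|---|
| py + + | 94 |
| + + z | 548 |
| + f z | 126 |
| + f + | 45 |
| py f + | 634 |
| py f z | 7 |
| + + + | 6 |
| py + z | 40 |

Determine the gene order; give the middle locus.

The two most frequent reciprocal classes, + + z and py f +, are the parental types, so the F1 was + + z / py f +.
The two rarest classes, + + + and py f z, are the double crossovers. Comparing them with the parentals, only the z allele has switched, so z is the middle locus and the order is f – z – py.

z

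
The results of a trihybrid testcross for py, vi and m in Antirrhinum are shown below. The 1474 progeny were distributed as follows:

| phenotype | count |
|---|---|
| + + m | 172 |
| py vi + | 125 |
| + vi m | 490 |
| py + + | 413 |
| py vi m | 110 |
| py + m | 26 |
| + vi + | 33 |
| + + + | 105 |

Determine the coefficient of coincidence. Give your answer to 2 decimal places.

The two most frequent reciprocal classes, py + + and + vi m, are the parental types, so the F1 was py + + / + vi m.
The two rarest classes, py + m and + vi +, are the double crossovers. Comparing them with the parentals, only the m allele has switched, so m is the middle locus and the order is py – m – vi.
py–m: (215 + 59)/1474 = 0.1859; m–vi: (297 + 59)/1474 = 0.2415.
Expected DCO frequency = 0.1859 × 0.2415 ≈ 0.04489; observed = 59/1474 ≈ 0.04003.
Coefficient of coincidence = 0.04003/0.04489 ≈ 0.89.

0.89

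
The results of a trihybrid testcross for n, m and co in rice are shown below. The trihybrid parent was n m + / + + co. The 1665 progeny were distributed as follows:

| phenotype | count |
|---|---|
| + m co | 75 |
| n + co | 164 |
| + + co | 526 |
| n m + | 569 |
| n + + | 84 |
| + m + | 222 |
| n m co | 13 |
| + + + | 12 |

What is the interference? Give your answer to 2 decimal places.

0.45

The two rarest classes, n m co and + + +, are the double crossovers. Comparing them with the parentals, only the co allele has switched, so co is the middle locus and the order is m – co – n.
m–co: (159 + 25)/1665 = 0.1105; co–n: (386 + 25)/1665 = 0.2468.
Expected DCO frequency = 0.1105 × 0.2468 ≈ 0.02727; observed = 25/1665 ≈ 0.01502.
Coefficient of coincidence = 0.01502/0.02727 ≈ 0.55; interference = 1 − 0.55 = 0.45.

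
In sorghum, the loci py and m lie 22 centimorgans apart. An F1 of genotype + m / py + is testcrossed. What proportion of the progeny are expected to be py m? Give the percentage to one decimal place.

A map distance of 22 centimorgans corresponds to a recombination frequency of 0.220.
The F1 is + m / py +, so py m is a recombinant gamete class with expected frequency r/2 = 0.220/2 = 0.1100.
That is 0.1100 = 11.0% of the progeny.

11.0%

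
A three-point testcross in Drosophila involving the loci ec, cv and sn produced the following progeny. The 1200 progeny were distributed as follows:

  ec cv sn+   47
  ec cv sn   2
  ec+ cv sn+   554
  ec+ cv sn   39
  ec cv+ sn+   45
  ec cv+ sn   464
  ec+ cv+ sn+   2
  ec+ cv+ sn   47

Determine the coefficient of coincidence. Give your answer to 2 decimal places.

0.56

The two most frequent reciprocal classes, ec cv+ sn and ec+ cv sn+, are the parental types, so the F1 was ec cv+ sn / ec+ cv sn+.
The two rarest classes, ec cv sn and ec+ cv+ sn+, are the double crossovers. Comparing them with the parentals, only the cv allele has switched, so cv is the middle locus and the order is sn – cv – ec.
sn–cv: (84 + 4)/1200 = 0.0733; cv–ec: (94 + 4)/1200 = 0.0817.
Expected DCO frequency = 0.0733 × 0.0817 ≈ 0.00599; observed = 4/1200 ≈ 0.00333.
Coefficient of coincidence = 0.00333/0.00599 ≈ 0.56.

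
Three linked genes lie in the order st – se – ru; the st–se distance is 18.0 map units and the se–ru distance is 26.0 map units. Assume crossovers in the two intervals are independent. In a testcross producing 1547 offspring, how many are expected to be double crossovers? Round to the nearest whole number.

Map distances give recombination frequencies of 0.180 and 0.260 for the two intervals.
With no interference, expected double-crossover frequency = 0.180 × 0.260 = 0.04680.
Expected number = 0.04680 × 1547 = 72.40 ≈ 72.

72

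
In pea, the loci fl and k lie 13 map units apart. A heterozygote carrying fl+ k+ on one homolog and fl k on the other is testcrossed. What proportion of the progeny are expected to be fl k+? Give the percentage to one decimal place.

A map distance of 13 map units corresponds to a recombination frequency of 0.130.
The F1 is fl+ k+ / fl k, so fl k+ is a recombinant gamete class with expected frequency r/2 = 0.130/2 = 0.0650.
That is 0.0650 = 6.5% of the progeny.

6.5%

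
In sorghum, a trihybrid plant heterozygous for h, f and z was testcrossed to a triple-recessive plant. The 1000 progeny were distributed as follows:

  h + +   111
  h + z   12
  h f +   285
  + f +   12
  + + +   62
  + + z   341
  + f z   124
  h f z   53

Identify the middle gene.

h

The two most frequent reciprocal classes, h f + and + + z, are the parental types, so the F1 was h f + / + + z.
The two rarest classes, + f + and h + z, are the double crossovers. Comparing them with the parentals, only the h allele has switched, so h is the middle locus and the order is f – h – z.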